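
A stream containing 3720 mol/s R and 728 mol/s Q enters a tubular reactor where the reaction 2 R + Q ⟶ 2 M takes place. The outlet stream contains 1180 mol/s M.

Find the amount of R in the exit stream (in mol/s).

For M: n = n₀ + 2ξ → 1180 = 0 + 2ξ, giving ξ = 590 mol/s.
Outlet amounts (n = n₀ + ν ξ):
  R: 3720 − 2(590) = 2540
  Q: 728 − 1(590) = 138
  M: 0 + 2(590) = 1180

2540 mol/s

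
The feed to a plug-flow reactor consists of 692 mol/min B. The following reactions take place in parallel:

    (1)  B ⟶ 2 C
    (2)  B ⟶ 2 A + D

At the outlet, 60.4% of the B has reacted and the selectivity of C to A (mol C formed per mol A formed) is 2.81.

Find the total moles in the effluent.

Conversion of B: B consumed = 0.604 × 692 = 418 mol/min = 1ξ₁ + 1ξ₂.
Selectivity: 2ξ₁ / (2ξ₂) = 2.81 → ξ₁ = 2.81 ξ₂.
Substitute: (1·2.81 + 1) ξ₂ = 418 → ξ₂ = 109.7 mol/min, ξ₁ = 308.3 mol/min.
Outlet amounts (n = n₀ + Σ ν·ξ):
  B: 692 − 1(308.3) − 1(109.7) = 274
  C: 0 + 2(308.3) = 616.5
  A: 0 + 2(109.7) = 219.4
  D: 0 + 1(109.7) = 109.7
Total out = 274 + 616.5 + 219.4 + 109.7 = 1220 mol/min.

1220 mol/min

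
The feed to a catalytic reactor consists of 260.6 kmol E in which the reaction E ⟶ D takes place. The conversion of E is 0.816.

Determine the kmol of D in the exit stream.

E reacted = 0.816 × 260.6 = 212.6 kmol; ν_E = −1, so ξ = 212.6/1 = 212.6 kmol.
Outlet amounts (n = n₀ + ν ξ):
  E: 260.6 − 1(212.6) = 47.95
  D: 0 + 1(212.6) = 212.6

213 kmol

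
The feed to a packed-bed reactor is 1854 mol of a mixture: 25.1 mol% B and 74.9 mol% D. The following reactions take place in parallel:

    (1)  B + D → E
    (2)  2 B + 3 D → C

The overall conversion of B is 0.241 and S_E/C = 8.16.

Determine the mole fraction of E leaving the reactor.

0.0524

Conversion of B: B consumed = 0.241 × 465.4 = 112.2 mol = 1ξ₁ + 2ξ₂.
Selectivity: 1ξ₁ / (1ξ₂) = 8.16 → ξ₁ = 8.16 ξ₂.
Substitute: (1·8.16 + 2) ξ₂ = 112.2 → ξ₂ = 11.04 mol, ξ₁ = 90.07 mol.
Outlet amounts (n = n₀ + Σ ν·ξ):
  B: 465.4 − 1(90.07) − 2(11.04) = 353.2
  D: 1389 − 1(90.07) − 3(11.04) = 1265
  E: 0 + 1(90.07) = 90.07
  C: 0 + 1(11.04) = 11.04
Total out = 1720 mol; y_E = 90.07 / 1720 = 0.05238.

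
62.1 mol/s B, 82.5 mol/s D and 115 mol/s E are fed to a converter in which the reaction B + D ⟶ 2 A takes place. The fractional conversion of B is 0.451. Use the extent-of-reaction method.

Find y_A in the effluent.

B reacted = 0.451 × 62.1 = 28.01 mol/s; ν_B = −1, so ξ = 28.01/1 = 28.01 mol/s.
Outlet amounts (n = n₀ + ν ξ):
  B: 62.1 − 1(28.01) = 34.09
  D: 82.5 − 1(28.01) = 54.49
  A: 0 + 2(28.01) = 56.01
  E: 115 (inert)
Total out = 259.6 mol/s; y_A = 56.01 / 259.6 = 0.2158.

0.216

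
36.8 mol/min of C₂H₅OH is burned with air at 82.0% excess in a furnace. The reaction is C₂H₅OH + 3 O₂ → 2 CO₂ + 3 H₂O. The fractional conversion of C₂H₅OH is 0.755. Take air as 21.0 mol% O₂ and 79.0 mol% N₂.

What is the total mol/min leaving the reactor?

1020 mol/min

Stoichiometric O₂ = 3 × 36.8 = 110.4 mol/min; O₂ fed = 110.4 × 1.820 = 200.9 mol/min.
N₂ fed = 200.9 × 79/21 = 755.9 mol/min.
Fuel reacted = 0.755 × 36.8 → ξ = 27.78 mol/min.
Outlet (n = n₀ + ν ξ):
  C₂H₅OH: 36.8 − 1(27.78) = 9.016
  O₂: 200.9 − 3(27.78) = 117.6
  N₂: 755.9 (inert)
  CO₂: 0 + 2(27.78) = 55.57
  H₂O: 0 + 3(27.78) = 83.35
Total out = 9.016 + 117.6 + 755.9 + 55.57 + 83.35 = 1021 mol/min.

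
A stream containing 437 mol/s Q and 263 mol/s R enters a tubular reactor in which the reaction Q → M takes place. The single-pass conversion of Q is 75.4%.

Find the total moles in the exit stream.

700 mol/s

Q reacted = 0.754 × 437 = 329.5 mol/s; ν_Q = −1, so ξ = 329.5/1 = 329.5 mol/s.
Outlet amounts (n = n₀ + ν ξ):
  Q: 437 − 1(329.5) = 107.5
  M: 0 + 1(329.5) = 329.5
  R: 263 (inert)
Total out = 107.5 + 329.5 + 263 = 700 mol/s.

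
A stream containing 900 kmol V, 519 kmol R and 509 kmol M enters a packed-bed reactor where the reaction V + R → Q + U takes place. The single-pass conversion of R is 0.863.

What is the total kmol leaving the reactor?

1930 kmol

R reacted = 0.863 × 519 = 447.9 kmol; ν_R = −1, so ξ = 447.9/1 = 447.9 kmol.
Outlet amounts (n = n₀ + ν ξ):
  V: 900 − 1(447.9) = 452.1
  R: 519 − 1(447.9) = 71.1
  Q: 0 + 1(447.9) = 447.9
  U: 0 + 1(447.9) = 447.9
  M: 509 (inert)
Total out = 452.1 + 71.1 + 447.9 + 447.9 + 509 = 1928 kmol.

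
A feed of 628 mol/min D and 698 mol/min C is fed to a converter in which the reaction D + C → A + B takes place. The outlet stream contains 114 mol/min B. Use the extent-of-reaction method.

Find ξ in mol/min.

For B: n = n₀ + 1ξ → 114 = 0 + 1ξ, giving ξ = 114 mol/min.
Outlet amounts (n = n₀ + ν ξ):
  D: 628 − 1(114) = 514
  C: 698 − 1(114) = 584
  A: 0 + 1(114) = 114
  B: 0 + 1(114) = 114

ξ = 114 mol/min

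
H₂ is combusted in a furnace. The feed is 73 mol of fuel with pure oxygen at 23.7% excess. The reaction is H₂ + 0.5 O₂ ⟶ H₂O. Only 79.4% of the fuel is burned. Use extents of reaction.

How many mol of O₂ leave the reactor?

Stoichiometric O₂ = 0.5 × 73 = 36.5 mol; O₂ fed = 36.5 × 1.237 = 45.15 mol.
Fuel reacted = 0.794 × 73 → ξ = 57.96 mol.
Outlet (n = n₀ + ν ξ):
  H₂: 73 − 1(57.96) = 15.04
  O₂: 45.15 − 0.5(57.96) = 16.17
  H₂O: 0 + 1(57.96) = 57.96

16.2 mol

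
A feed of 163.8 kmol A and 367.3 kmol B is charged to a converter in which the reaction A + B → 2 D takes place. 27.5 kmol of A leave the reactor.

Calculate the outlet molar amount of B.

231 kmol

For A: n = n₀ − 1ξ → 27.5 = 163.8 − 1ξ, giving ξ = 136.3 kmol.
Outlet amounts (n = n₀ + ν ξ):
  A: 163.8 − 1(136.3) = 27.5
  B: 367.3 − 1(136.3) = 231
  D: 0 + 2(136.3) = 272.6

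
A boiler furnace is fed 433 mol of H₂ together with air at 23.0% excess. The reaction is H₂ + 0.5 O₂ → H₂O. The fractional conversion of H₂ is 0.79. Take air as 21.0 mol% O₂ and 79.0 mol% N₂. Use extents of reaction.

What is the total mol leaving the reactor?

Stoichiometric O₂ = 0.5 × 433 = 216.5 mol; O₂ fed = 216.5 × 1.230 = 266.3 mol.
N₂ fed = 266.3 × 79/21 = 1002 mol.
Fuel reacted = 0.79 × 433 → ξ = 342.1 mol.
Outlet (n = n₀ + ν ξ):
  H₂: 433 − 1(342.1) = 90.93
  O₂: 266.3 − 0.5(342.1) = 95.26
  N₂: 1002 (inert)
  H₂O: 0 + 1(342.1) = 342.1
Total out = 90.93 + 95.26 + 1002 + 342.1 = 1530 mol.

1530 mol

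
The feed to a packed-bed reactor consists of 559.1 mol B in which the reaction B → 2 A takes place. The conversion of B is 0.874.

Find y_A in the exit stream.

B reacted = 0.874 × 559.1 = 488.7 mol; ν_B = −1, so ξ = 488.7/1 = 488.7 mol.
Outlet amounts (n = n₀ + ν ξ):
  B: 559.1 − 1(488.7) = 70.45
  A: 0 + 2(488.7) = 977.3
Total out = 1048 mol; y_A = 977.3 / 1048 = 0.9328.

0.933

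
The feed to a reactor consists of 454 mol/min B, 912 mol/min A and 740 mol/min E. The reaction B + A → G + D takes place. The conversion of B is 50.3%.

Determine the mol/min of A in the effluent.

684 mol/min

B reacted = 0.503 × 454 = 228.4 mol/min; ν_B = −1, so ξ = 228.4/1 = 228.4 mol/min.
Outlet amounts (n = n₀ + ν ξ):
  B: 454 − 1(228.4) = 225.6
  A: 912 − 1(228.4) = 683.6
  G: 0 + 1(228.4) = 228.4
  D: 0 + 1(228.4) = 228.4
  E: 740 (inert)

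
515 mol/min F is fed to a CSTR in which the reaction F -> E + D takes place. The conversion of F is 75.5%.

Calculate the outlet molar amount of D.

389 mol/min

F reacted = 0.755 × 515 = 388.8 mol/min; ν_F = −1, so ξ = 388.8/1 = 388.8 mol/min.
Outlet amounts (n = n₀ + ν ξ):
  F: 515 − 1(388.8) = 126.2
  E: 0 + 1(388.8) = 388.8
  D: 0 + 1(388.8) = 388.8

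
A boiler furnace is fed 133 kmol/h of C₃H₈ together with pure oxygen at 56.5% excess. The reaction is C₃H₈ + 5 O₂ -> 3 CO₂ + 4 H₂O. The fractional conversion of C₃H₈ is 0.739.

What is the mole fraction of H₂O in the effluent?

Stoichiometric O₂ = 5 × 133 = 665 kmol/h; O₂ fed = 665 × 1.565 = 1041 kmol/h.
Fuel reacted = 0.739 × 133 → ξ = 98.29 kmol/h.
Outlet (n = n₀ + ν ξ):
  C₃H₈: 133 − 1(98.29) = 34.71
  O₂: 1041 − 5(98.29) = 549.3
  CO₂: 0 + 3(98.29) = 294.9
  H₂O: 0 + 4(98.29) = 393.1
Total out = 1272 kmol/h; y_H₂O = 393.1 / 1272 = 0.3091.

0.309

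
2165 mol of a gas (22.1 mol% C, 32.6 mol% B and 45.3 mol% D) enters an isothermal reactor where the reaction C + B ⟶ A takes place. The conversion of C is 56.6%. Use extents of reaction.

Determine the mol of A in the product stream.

C reacted = 0.566 × 478.5 = 270.8 mol; ν_C = −1, so ξ = 270.8/1 = 270.8 mol.
Outlet amounts (n = n₀ + ν ξ):
  C: 478.5 − 1(270.8) = 207.7
  B: 705.8 − 1(270.8) = 435
  A: 0 + 1(270.8) = 270.8
  D: 980.7 (inert)

271 mol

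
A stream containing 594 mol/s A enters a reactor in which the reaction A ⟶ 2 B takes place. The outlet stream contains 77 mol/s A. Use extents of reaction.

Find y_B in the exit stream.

For A: n = n₀ − 1ξ → 77 = 594 − 1ξ, giving ξ = 517 mol/s.
Outlet amounts (n = n₀ + ν ξ):
  A: 594 − 1(517) = 77
  B: 0 + 2(517) = 1034
Total out = 1111 mol/s; y_B = 1034 / 1111 = 0.9307.

0.931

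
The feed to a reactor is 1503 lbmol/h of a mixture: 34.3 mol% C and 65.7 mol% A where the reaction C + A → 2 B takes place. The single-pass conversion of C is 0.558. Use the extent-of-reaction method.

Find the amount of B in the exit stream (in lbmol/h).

575 lbmol/h

C reacted = 0.558 × 515.5 = 287.7 lbmol/h; ν_C = −1, so ξ = 287.7/1 = 287.7 lbmol/h.
Outlet amounts (n = n₀ + ν ξ):
  C: 515.5 − 1(287.7) = 227.9
  A: 987.5 − 1(287.7) = 699.8
  B: 0 + 2(287.7) = 575.3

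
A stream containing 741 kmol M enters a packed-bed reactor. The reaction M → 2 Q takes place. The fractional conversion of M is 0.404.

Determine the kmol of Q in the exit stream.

M reacted = 0.404 × 741 = 299.4 kmol; ν_M = −1, so ξ = 299.4/1 = 299.4 kmol.
Outlet amounts (n = n₀ + ν ξ):
  M: 741 − 1(299.4) = 441.6
  Q: 0 + 2(299.4) = 598.7

599 kmol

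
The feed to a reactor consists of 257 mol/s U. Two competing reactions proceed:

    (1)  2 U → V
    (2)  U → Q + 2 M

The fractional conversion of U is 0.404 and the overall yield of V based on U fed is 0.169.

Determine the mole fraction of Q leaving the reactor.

0.0685

Yield of V: 1ξ₁ / 257 = 0.169 → ξ₁ = 43.43 mol/s.
Conversion of U: 2ξ₁ + 1ξ₂ = 0.404 × 257 = 103.8 → ξ₂ = 16.96 mol/s.
Outlet amounts (n = n₀ + Σ ν·ξ):
  U: 257 − 2(43.43) − 1(16.96) = 153.2
  V: 0 + 1(43.43) = 43.43
  Q: 0 + 1(16.96) = 16.96
  M: 0 + 2(16.96) = 33.92
Total out = 247.5 mol/s; y_Q = 16.96 / 247.5 = 0.06854.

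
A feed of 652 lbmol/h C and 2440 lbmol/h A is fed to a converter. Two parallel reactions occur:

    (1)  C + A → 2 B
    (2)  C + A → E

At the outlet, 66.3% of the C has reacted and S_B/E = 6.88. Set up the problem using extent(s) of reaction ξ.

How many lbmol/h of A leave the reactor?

Conversion of C: C consumed = 0.663 × 652 = 432.3 lbmol/h = 1ξ₁ + 1ξ₂.
Selectivity: 2ξ₁ / (1ξ₂) = 6.88 → ξ₁ = 3.44 ξ₂.
Substitute: (1·3.44 + 1) ξ₂ = 432.3 → ξ₂ = 97.36 lbmol/h, ξ₁ = 334.9 lbmol/h.
Outlet amounts (n = n₀ + Σ ν·ξ):
  C: 652 − 1(334.9) − 1(97.36) = 219.7
  A: 2440 − 1(334.9) − 1(97.36) = 2008
  B: 0 + 2(334.9) = 669.8
  E: 0 + 1(97.36) = 97.36

2010 lbmol/h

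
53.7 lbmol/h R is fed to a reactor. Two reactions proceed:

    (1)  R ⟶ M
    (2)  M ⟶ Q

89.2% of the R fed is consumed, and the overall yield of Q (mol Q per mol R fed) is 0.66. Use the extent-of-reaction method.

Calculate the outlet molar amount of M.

12.5 lbmol/h

Conversion of R: R consumed = 1ξ₁ = 0.892 × 53.7 → ξ₁ = 47.9 lbmol/h.
Yield of Q: 1ξ₂ / 53.7 = 0.66 → ξ₂ = 35.44 lbmol/h.
Outlet amounts (n = n₀ + Σ ν·ξ):
  R: 53.7 − 1(47.9) = 5.8
  M: 0 + 1(47.9) − 1(35.44) = 12.46
  Q: 0 + 1(35.44) = 35.44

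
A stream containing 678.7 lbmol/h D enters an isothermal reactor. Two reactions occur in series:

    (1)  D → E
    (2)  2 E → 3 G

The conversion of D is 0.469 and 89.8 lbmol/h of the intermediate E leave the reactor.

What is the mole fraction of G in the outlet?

Conversion of D: D consumed = 1ξ₁ = 0.469 × 678.7 → ξ₁ = 318.3 lbmol/h.
E balance: n_E = 0 + 1ξ₁ − 2ξ₂ = 89.8 → ξ₂ = (1·318.3 − 89.8)/2 = 114.3 lbmol/h.
Outlet amounts (n = n₀ + Σ ν·ξ):
  D: 678.7 − 1(318.3) = 360.4
  E: 0 + 1(318.3) − 2(114.3) = 89.8
  G: 0 + 3(114.3) = 342.8
Total out = 793 lbmol/h; y_G = 342.8 / 793 = 0.4323.

0.432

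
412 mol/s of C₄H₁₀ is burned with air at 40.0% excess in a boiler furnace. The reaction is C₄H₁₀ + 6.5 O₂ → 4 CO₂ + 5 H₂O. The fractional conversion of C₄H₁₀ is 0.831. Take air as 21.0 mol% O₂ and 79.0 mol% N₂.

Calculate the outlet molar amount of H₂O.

1710 mol/s

Stoichiometric O₂ = 6.5 × 412 = 2678 mol/s; O₂ fed = 2678 × 1.400 = 3749 mol/s.
N₂ fed = 3749 × 79/21 = 14100 mol/s.
Fuel reacted = 0.831 × 412 → ξ = 342.4 mol/s.
Outlet (n = n₀ + ν ξ):
  C₄H₁₀: 412 − 1(342.4) = 69.63
  O₂: 3749 − 6.5(342.4) = 1524
  N₂: 14100 (inert)
  CO₂: 0 + 4(342.4) = 1369
  H₂O: 0 + 5(342.4) = 1712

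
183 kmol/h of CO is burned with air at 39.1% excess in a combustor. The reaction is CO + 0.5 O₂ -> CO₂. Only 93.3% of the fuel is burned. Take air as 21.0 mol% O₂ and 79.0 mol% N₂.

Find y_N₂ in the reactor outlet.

Stoichiometric O₂ = 0.5 × 183 = 91.5 kmol/h; O₂ fed = 91.5 × 1.391 = 127.3 kmol/h.
N₂ fed = 127.3 × 79/21 = 478.8 kmol/h.
Fuel reacted = 0.933 × 183 → ξ = 170.7 kmol/h.
Outlet (n = n₀ + ν ξ):
  CO: 183 − 1(170.7) = 12.26
  O₂: 127.3 − 0.5(170.7) = 41.91
  N₂: 478.8 (inert)
  CO₂: 0 + 1(170.7) = 170.7
Total out = 703.7 kmol/h; y_N₂ = 478.8 / 703.7 = 0.6804.

0.68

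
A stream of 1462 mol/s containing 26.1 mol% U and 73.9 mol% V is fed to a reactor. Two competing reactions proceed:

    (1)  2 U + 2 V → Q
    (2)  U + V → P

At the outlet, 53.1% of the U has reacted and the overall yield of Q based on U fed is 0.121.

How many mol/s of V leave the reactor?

878 mol/s

Yield of Q: 1ξ₁ / 381.6 = 0.121 → ξ₁ = 46.17 mol/s.
Conversion of U: 2ξ₁ + 1ξ₂ = 0.531 × 381.6 = 202.6 → ξ₂ = 110.3 mol/s.
Outlet amounts (n = n₀ + Σ ν·ξ):
  U: 381.6 − 2(46.17) − 1(110.3) = 179
  V: 1080 − 2(46.17) − 1(110.3) = 877.8
  Q: 0 + 1(46.17) = 46.17
  P: 0 + 1(110.3) = 110.3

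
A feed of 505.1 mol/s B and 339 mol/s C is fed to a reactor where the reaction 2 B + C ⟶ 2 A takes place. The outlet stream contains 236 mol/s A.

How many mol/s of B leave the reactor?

For A: n = n₀ + 2ξ → 236 = 0 + 2ξ, giving ξ = 118 mol/s.
Outlet amounts (n = n₀ + ν ξ):
  B: 505.1 − 2(118) = 269.1
  C: 339 − 1(118) = 221
  A: 0 + 2(118) = 236

269 mol/s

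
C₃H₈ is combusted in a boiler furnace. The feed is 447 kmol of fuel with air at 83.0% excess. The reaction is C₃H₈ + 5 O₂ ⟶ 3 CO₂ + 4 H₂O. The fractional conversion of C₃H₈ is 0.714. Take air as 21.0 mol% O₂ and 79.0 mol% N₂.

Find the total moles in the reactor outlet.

20200 kmol

Stoichiometric O₂ = 5 × 447 = 2235 kmol; O₂ fed = 2235 × 1.830 = 4090 kmol.
N₂ fed = 4090 × 79/21 = 15390 kmol.
Fuel reacted = 0.714 × 447 → ξ = 319.2 kmol.
Outlet (n = n₀ + ν ξ):
  C₃H₈: 447 − 1(319.2) = 127.8
  O₂: 4090 − 5(319.2) = 2494
  N₂: 15390 (inert)
  CO₂: 0 + 3(319.2) = 957.5
  H₂O: 0 + 4(319.2) = 1277
Total out = 127.8 + 2494 + 15390 + 957.5 + 1277 = 20240 kmol.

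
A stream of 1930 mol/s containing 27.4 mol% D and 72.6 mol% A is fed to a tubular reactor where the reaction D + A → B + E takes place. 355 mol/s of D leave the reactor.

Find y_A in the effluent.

For D: n = n₀ − 1ξ → 355 = 528.8 − 1ξ, giving ξ = 173.8 mol/s.
Outlet amounts (n = n₀ + ν ξ):
  D: 528.8 − 1(173.8) = 355
  A: 1401 − 1(173.8) = 1227
  B: 0 + 1(173.8) = 173.8
  E: 0 + 1(173.8) = 173.8
Total out = 1930 mol/s; y_A = 1227 / 1930 = 0.6359.

0.636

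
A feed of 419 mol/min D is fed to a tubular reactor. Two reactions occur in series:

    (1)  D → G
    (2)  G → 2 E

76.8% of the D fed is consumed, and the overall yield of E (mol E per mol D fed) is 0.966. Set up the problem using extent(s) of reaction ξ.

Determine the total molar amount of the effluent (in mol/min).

Conversion of D: D consumed = 1ξ₁ = 0.768 × 419 → ξ₁ = 321.8 mol/min.
Yield of E: 2ξ₂ / 419 = 0.966 → ξ₂ = 202.4 mol/min.
Outlet amounts (n = n₀ + Σ ν·ξ):
  D: 419 − 1(321.8) = 97.21
  G: 0 + 1(321.8) − 1(202.4) = 119.4
  E: 0 + 2(202.4) = 404.8
Total out = 97.21 + 119.4 + 404.8 = 621.4 mol/min.

621 mol/min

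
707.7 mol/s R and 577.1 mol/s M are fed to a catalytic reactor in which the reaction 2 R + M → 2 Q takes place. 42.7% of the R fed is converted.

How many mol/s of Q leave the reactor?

R reacted = 0.427 × 707.7 = 302.2 mol/s; ν_R = −2, so ξ = 302.2/2 = 151.1 mol/s.
Outlet amounts (n = n₀ + ν ξ):
  R: 707.7 − 2(151.1) = 405.5
  M: 577.1 − 1(151.1) = 426
  Q: 0 + 2(151.1) = 302.2

302 mol/s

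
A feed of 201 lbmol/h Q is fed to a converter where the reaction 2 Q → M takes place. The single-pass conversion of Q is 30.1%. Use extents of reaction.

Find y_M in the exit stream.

Q reacted = 0.301 × 201 = 60.5 lbmol/h; ν_Q = −2, so ξ = 60.5/2 = 30.25 lbmol/h.
Outlet amounts (n = n₀ + ν ξ):
  Q: 201 − 2(30.25) = 140.5
  M: 0 + 1(30.25) = 30.25
Total out = 170.7 lbmol/h; y_M = 30.25 / 170.7 = 0.1772.

0.177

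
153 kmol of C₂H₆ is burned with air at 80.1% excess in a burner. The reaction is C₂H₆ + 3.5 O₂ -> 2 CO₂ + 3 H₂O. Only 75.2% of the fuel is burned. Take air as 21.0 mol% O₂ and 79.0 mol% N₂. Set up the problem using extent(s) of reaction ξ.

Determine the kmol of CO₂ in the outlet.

230 kmol

Stoichiometric O₂ = 3.5 × 153 = 535.5 kmol; O₂ fed = 535.5 × 1.801 = 964.4 kmol.
N₂ fed = 964.4 × 79/21 = 3628 kmol.
Fuel reacted = 0.752 × 153 → ξ = 115.1 kmol.
Outlet (n = n₀ + ν ξ):
  C₂H₆: 153 − 1(115.1) = 37.94
  O₂: 964.4 − 3.5(115.1) = 561.7
  N₂: 3628 (inert)
  CO₂: 0 + 2(115.1) = 230.1
  H₂O: 0 + 3(115.1) = 345.2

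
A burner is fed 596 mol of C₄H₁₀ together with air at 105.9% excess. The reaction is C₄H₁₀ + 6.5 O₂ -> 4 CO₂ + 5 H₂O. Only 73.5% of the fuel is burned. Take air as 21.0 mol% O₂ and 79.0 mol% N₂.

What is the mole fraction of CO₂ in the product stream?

0.0447

Stoichiometric O₂ = 6.5 × 596 = 3874 mol; O₂ fed = 3874 × 2.059 = 7977 mol.
N₂ fed = 7977 × 79/21 = 30010 mol.
Fuel reacted = 0.735 × 596 → ξ = 438.1 mol.
Outlet (n = n₀ + ν ξ):
  C₄H₁₀: 596 − 1(438.1) = 157.9
  O₂: 7977 − 6.5(438.1) = 5129
  N₂: 30010 (inert)
  CO₂: 0 + 4(438.1) = 1752
  H₂O: 0 + 5(438.1) = 2190
Total out = 39240 mol; y_CO₂ = 1752 / 39240 = 0.04466.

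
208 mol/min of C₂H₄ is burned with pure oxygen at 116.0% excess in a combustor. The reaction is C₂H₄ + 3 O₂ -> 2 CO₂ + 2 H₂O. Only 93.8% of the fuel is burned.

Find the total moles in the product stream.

1560 mol/min

Stoichiometric O₂ = 3 × 208 = 624 mol/min; O₂ fed = 624 × 2.160 = 1348 mol/min.
Fuel reacted = 0.938 × 208 → ξ = 195.1 mol/min.
Outlet (n = n₀ + ν ξ):
  C₂H₄: 208 − 1(195.1) = 12.9
  O₂: 1348 − 3(195.1) = 762.5
  CO₂: 0 + 2(195.1) = 390.2
  H₂O: 0 + 2(195.1) = 390.2
Total out = 12.9 + 762.5 + 390.2 + 390.2 = 1556 mol/min.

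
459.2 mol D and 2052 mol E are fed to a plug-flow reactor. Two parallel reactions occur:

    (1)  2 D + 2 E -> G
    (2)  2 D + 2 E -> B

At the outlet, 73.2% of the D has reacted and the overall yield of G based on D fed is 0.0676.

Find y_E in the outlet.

0.855

Yield of G: 1ξ₁ / 459.2 = 0.0676 → ξ₁ = 31.04 mol.
Conversion of D: 2ξ₁ + 2ξ₂ = 0.732 × 459.2 = 336.1 → ξ₂ = 137 mol.
Outlet amounts (n = n₀ + Σ ν·ξ):
  D: 459.2 − 2(31.04) − 2(137) = 123.1
  E: 2052 − 2(31.04) − 2(137) = 1716
  G: 0 + 1(31.04) = 31.04
  B: 0 + 1(137) = 137
Total out = 2007 mol; y_E = 1716 / 2007 = 0.8549.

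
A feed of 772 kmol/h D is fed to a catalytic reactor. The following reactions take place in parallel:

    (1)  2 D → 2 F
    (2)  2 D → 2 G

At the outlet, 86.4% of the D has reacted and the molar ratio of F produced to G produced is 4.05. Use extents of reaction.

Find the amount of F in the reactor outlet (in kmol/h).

535 kmol/h

Conversion of D: D consumed = 0.864 × 772 = 667 kmol/h = 2ξ₁ + 2ξ₂.
Selectivity: 2ξ₁ / (2ξ₂) = 4.05 → ξ₁ = 4.05 ξ₂.
Substitute: (2·4.05 + 2) ξ₂ = 667 → ξ₂ = 66.04 kmol/h, ξ₁ = 267.5 kmol/h.
Outlet amounts (n = n₀ + Σ ν·ξ):
  D: 772 − 2(267.5) − 2(66.04) = 105
  F: 0 + 2(267.5) = 534.9
  G: 0 + 2(66.04) = 132.1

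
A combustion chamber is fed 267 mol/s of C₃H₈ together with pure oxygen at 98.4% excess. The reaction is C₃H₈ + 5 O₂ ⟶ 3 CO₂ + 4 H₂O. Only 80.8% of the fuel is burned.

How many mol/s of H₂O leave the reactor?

863 mol/s

Stoichiometric O₂ = 5 × 267 = 1335 mol/s; O₂ fed = 1335 × 1.984 = 2649 mol/s.
Fuel reacted = 0.808 × 267 → ξ = 215.7 mol/s.
Outlet (n = n₀ + ν ξ):
  C₃H₈: 267 − 1(215.7) = 51.26
  O₂: 2649 − 5(215.7) = 1570
  CO₂: 0 + 3(215.7) = 647.2
  H₂O: 0 + 4(215.7) = 862.9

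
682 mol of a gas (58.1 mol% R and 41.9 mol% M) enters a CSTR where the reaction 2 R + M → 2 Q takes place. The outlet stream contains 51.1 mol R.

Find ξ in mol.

For R: n = n₀ − 2ξ → 51.1 = 396.2 − 2ξ, giving ξ = 172.6 mol.
Outlet amounts (n = n₀ + ν ξ):
  R: 396.2 − 2(172.6) = 51.1
  M: 285.8 − 1(172.6) = 113.2
  Q: 0 + 2(172.6) = 345.1

ξ = 173 mol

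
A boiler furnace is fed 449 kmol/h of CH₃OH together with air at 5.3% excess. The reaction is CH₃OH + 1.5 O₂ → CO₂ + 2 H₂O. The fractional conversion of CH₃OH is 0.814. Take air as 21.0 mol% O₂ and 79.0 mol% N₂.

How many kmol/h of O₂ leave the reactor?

Stoichiometric O₂ = 1.5 × 449 = 673.5 kmol/h; O₂ fed = 673.5 × 1.053 = 709.2 kmol/h.
N₂ fed = 709.2 × 79/21 = 2668 kmol/h.
Fuel reacted = 0.814 × 449 → ξ = 365.5 kmol/h.
Outlet (n = n₀ + ν ξ):
  CH₃OH: 449 − 1(365.5) = 83.51
  O₂: 709.2 − 1.5(365.5) = 161
  N₂: 2668 (inert)
  CO₂: 0 + 1(365.5) = 365.5
  H₂O: 0 + 2(365.5) = 731

161 kmol/h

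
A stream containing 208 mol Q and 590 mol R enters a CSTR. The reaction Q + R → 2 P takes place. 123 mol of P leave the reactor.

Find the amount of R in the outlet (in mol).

528 mol

For P: n = n₀ + 2ξ → 123 = 0 + 2ξ, giving ξ = 61.5 mol.
Outlet amounts (n = n₀ + ν ξ):
  Q: 208 − 1(61.5) = 146.5
  R: 590 − 1(61.5) = 528.5
  P: 0 + 2(61.5) = 123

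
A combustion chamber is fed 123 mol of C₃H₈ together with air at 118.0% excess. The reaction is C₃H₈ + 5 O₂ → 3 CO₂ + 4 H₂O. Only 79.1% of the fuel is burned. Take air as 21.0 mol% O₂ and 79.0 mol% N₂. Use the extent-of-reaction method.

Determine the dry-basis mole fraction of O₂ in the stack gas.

0.137

Stoichiometric O₂ = 5 × 123 = 615 mol; O₂ fed = 615 × 2.180 = 1341 mol.
N₂ fed = 1341 × 79/21 = 5044 mol.
Fuel reacted = 0.791 × 123 → ξ = 97.29 mol.
Outlet (n = n₀ + ν ξ):
  C₃H₈: 123 − 1(97.29) = 25.71
  O₂: 1341 − 5(97.29) = 854.2
  N₂: 5044 (inert)
  CO₂: 0 + 3(97.29) = 291.9
  H₂O: 0 + 4(97.29) = 389.2
Dry total = 6215 mol; y_O₂ (dry) = 854.2 / 6215 = 0.1374.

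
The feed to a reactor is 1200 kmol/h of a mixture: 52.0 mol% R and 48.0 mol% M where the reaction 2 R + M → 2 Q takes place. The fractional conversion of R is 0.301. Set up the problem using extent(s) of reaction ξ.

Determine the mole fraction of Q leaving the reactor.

0.17

R reacted = 0.301 × 624 = 187.8 kmol/h; ν_R = −2, so ξ = 187.8/2 = 93.91 kmol/h.
Outlet amounts (n = n₀ + ν ξ):
  R: 624 − 2(93.91) = 436.2
  M: 576 − 1(93.91) = 482.1
  Q: 0 + 2(93.91) = 187.8
Total out = 1106 kmol/h; y_Q = 187.8 / 1106 = 0.1698.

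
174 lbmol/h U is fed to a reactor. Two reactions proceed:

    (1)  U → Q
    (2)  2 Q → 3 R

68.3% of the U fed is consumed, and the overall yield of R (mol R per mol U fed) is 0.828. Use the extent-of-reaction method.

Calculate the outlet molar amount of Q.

22.8 lbmol/h

Conversion of U: U consumed = 1ξ₁ = 0.683 × 174 → ξ₁ = 118.8 lbmol/h.
Yield of R: 3ξ₂ / 174 = 0.828 → ξ₂ = 48.02 lbmol/h.
Outlet amounts (n = n₀ + Σ ν·ξ):
  U: 174 − 1(118.8) = 55.16
  Q: 0 + 1(118.8) − 2(48.02) = 22.79
  R: 0 + 3(48.02) = 144.1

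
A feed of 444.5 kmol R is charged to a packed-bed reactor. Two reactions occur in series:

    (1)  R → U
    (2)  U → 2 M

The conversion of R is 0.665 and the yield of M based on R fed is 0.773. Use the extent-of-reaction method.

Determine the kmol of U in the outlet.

Conversion of R: R consumed = 1ξ₁ = 0.665 × 444.5 → ξ₁ = 295.6 kmol.
Yield of M: 2ξ₂ / 444.5 = 0.773 → ξ₂ = 171.8 kmol.
Outlet amounts (n = n₀ + Σ ν·ξ):
  R: 444.5 − 1(295.6) = 148.9
  U: 0 + 1(295.6) − 1(171.8) = 123.8
  M: 0 + 2(171.8) = 343.6

124 kmol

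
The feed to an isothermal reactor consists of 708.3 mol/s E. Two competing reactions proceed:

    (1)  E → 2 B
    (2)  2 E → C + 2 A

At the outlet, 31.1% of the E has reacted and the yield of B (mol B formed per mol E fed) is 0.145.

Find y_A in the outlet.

0.2

Yield of B: 2ξ₁ / 708.3 = 0.145 → ξ₁ = 51.35 mol/s.
Conversion of E: 1ξ₁ + 2ξ₂ = 0.311 × 708.3 = 220.3 → ξ₂ = 84.46 mol/s.
Outlet amounts (n = n₀ + Σ ν·ξ):
  E: 708.3 − 1(51.35) − 2(84.46) = 488
  B: 0 + 2(51.35) = 102.7
  C: 0 + 1(84.46) = 84.46
  A: 0 + 2(84.46) = 168.9
Total out = 844.1 mol/s; y_A = 168.9 / 844.1 = 0.2001.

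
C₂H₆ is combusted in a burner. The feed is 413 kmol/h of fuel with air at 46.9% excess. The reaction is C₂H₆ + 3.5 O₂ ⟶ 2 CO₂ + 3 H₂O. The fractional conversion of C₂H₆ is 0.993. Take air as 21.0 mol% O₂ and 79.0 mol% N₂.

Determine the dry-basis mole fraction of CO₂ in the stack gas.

0.0863

Stoichiometric O₂ = 3.5 × 413 = 1446 kmol/h; O₂ fed = 1446 × 1.469 = 2123 kmol/h.
N₂ fed = 2123 × 79/21 = 7988 kmol/h.
Fuel reacted = 0.993 × 413 → ξ = 410.1 kmol/h.
Outlet (n = n₀ + ν ξ):
  C₂H₆: 413 − 1(410.1) = 2.891
  O₂: 2123 − 3.5(410.1) = 688.1
  N₂: 7988 (inert)
  CO₂: 0 + 2(410.1) = 820.2
  H₂O: 0 + 3(410.1) = 1230
Dry total = 9499 kmol/h; y_CO₂ (dry) = 820.2 / 9499 = 0.08634.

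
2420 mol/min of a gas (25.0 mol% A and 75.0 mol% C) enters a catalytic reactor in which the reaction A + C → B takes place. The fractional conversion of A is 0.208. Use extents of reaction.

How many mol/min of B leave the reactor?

A reacted = 0.208 × 605 = 125.8 mol/min; ν_A = −1, so ξ = 125.8/1 = 125.8 mol/min.
Outlet amounts (n = n₀ + ν ξ):
  A: 605 − 1(125.8) = 479.2
  C: 1815 − 1(125.8) = 1689
  B: 0 + 1(125.8) = 125.8

126 mol/min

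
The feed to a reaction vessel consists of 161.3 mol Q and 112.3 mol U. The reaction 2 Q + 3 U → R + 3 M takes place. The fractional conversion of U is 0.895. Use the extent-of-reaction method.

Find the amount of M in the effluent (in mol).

101 mol

U reacted = 0.895 × 112.3 = 100.5 mol; ν_U = −3, so ξ = 100.5/3 = 33.5 mol.
Outlet amounts (n = n₀ + ν ξ):
  Q: 161.3 − 2(33.5) = 94.29
  U: 112.3 − 3(33.5) = 11.79
  R: 0 + 1(33.5) = 33.5
  M: 0 + 3(33.5) = 100.5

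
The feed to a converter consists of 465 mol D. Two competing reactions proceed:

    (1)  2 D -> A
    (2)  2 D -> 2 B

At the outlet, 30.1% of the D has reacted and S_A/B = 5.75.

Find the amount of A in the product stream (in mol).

64.4 mol

Conversion of D: D consumed = 0.301 × 465 = 140 mol = 2ξ₁ + 2ξ₂.
Selectivity: 1ξ₁ / (2ξ₂) = 5.75 → ξ₁ = 11.5 ξ₂.
Substitute: (2·11.5 + 2) ξ₂ = 140 → ξ₂ = 5.599 mol, ξ₁ = 64.38 mol.
Outlet amounts (n = n₀ + Σ ν·ξ):
  D: 465 − 2(64.38) − 2(5.599) = 325
  A: 0 + 1(64.38) = 64.38
  B: 0 + 2(5.599) = 11.2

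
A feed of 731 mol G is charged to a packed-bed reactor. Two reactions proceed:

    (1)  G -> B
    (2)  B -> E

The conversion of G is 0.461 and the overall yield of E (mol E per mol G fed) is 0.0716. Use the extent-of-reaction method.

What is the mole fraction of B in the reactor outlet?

Conversion of G: G consumed = 1ξ₁ = 0.461 × 731 → ξ₁ = 337 mol.
Yield of E: 1ξ₂ / 731 = 0.0716 → ξ₂ = 52.34 mol.
Outlet amounts (n = n₀ + Σ ν·ξ):
  G: 731 − 1(337) = 394
  B: 0 + 1(337) − 1(52.34) = 284.7
  E: 0 + 1(52.34) = 52.34
Total out = 731 mol; y_B = 284.7 / 731 = 0.3894.

0.389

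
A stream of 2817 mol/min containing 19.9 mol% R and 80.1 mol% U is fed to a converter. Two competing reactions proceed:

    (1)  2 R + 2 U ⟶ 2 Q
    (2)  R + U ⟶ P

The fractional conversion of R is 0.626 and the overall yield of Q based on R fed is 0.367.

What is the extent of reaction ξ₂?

ξ₂ = 145 mol/min

Yield of Q: 2ξ₁ / 560.6 = 0.367 → ξ₁ = 102.9 mol/min.
Conversion of R: 2ξ₁ + 1ξ₂ = 0.626 × 560.6 = 350.9 → ξ₂ = 145.2 mol/min.
Outlet amounts (n = n₀ + Σ ν·ξ):
  R: 560.6 − 2(102.9) − 1(145.2) = 209.7
  U: 2256 − 2(102.9) − 1(145.2) = 1905
  Q: 0 + 2(102.9) = 205.7
  P: 0 + 1(145.2) = 145.2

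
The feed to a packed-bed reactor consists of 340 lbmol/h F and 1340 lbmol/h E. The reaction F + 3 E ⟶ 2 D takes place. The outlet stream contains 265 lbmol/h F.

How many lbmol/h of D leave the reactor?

For F: n = n₀ − 1ξ → 265 = 340 − 1ξ, giving ξ = 75 lbmol/h.
Outlet amounts (n = n₀ + ν ξ):
  F: 340 − 1(75) = 265
  E: 1340 − 3(75) = 1115
  D: 0 + 2(75) = 150

150 lbmol/h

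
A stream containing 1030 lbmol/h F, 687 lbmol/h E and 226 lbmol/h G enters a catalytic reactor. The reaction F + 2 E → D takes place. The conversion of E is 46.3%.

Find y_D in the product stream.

E reacted = 0.463 × 687 = 318.1 lbmol/h; ν_E = −2, so ξ = 318.1/2 = 159 lbmol/h.
Outlet amounts (n = n₀ + ν ξ):
  F: 1030 − 1(159) = 871
  E: 687 − 2(159) = 368.9
  D: 0 + 1(159) = 159
  G: 226 (inert)
Total out = 1625 lbmol/h; y_D = 159 / 1625 = 0.09788.

0.0979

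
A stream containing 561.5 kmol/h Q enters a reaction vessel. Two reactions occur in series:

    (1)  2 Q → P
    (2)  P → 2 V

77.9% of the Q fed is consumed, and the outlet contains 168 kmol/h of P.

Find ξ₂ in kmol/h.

Conversion of Q: Q consumed = 2ξ₁ = 0.779 × 561.5 → ξ₁ = 218.7 kmol/h.
P balance: n_P = 0 + 1ξ₁ − 1ξ₂ = 168 → ξ₂ = (1·218.7 − 168)/1 = 50.7 kmol/h.
Outlet amounts (n = n₀ + Σ ν·ξ):
  Q: 561.5 − 2(218.7) = 124.1
  P: 0 + 1(218.7) − 1(50.7) = 168
  V: 0 + 2(50.7) = 101.4

ξ₂ = 50.7 kmol/h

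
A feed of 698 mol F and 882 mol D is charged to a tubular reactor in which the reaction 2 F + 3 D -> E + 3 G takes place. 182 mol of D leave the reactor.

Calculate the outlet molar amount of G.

For D: n = n₀ − 3ξ → 182 = 882 − 3ξ, giving ξ = 233.3 mol.
Outlet amounts (n = n₀ + ν ξ):
  F: 698 − 2(233.3) = 231.3
  D: 882 − 3(233.3) = 182
  E: 0 + 1(233.3) = 233.3
  G: 0 + 3(233.3) = 700

700 mol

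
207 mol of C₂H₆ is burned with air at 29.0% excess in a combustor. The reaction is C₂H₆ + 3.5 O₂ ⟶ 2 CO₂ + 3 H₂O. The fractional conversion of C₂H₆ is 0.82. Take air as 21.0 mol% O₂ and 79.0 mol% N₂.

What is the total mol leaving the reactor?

4740 mol

Stoichiometric O₂ = 3.5 × 207 = 724.5 mol; O₂ fed = 724.5 × 1.290 = 934.6 mol.
N₂ fed = 934.6 × 79/21 = 3516 mol.
Fuel reacted = 0.82 × 207 → ξ = 169.7 mol.
Outlet (n = n₀ + ν ξ):
  C₂H₆: 207 − 1(169.7) = 37.26
  O₂: 934.6 − 3.5(169.7) = 340.5
  N₂: 3516 (inert)
  CO₂: 0 + 2(169.7) = 339.5
  H₂O: 0 + 3(169.7) = 509.2
Total out = 37.26 + 340.5 + 3516 + 339.5 + 509.2 = 4742 mol.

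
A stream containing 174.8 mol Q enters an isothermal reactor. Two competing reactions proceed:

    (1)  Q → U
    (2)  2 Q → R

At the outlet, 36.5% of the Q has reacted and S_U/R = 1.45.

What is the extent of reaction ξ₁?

ξ₁ = 26.8 mol

Conversion of Q: Q consumed = 0.365 × 174.8 = 63.8 mol = 1ξ₁ + 2ξ₂.
Selectivity: 1ξ₁ / (1ξ₂) = 1.45 → ξ₁ = 1.45 ξ₂.
Substitute: (1·1.45 + 2) ξ₂ = 63.8 → ξ₂ = 18.49 mol, ξ₁ = 26.82 mol.
Outlet amounts (n = n₀ + Σ ν·ξ):
  Q: 174.8 − 1(26.82) − 2(18.49) = 111
  U: 0 + 1(26.82) = 26.82
  R: 0 + 1(18.49) = 18.49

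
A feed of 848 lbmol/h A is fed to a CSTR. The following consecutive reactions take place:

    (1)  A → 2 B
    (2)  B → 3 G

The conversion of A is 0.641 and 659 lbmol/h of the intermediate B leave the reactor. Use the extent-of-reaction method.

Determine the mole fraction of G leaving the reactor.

Conversion of A: A consumed = 1ξ₁ = 0.641 × 848 → ξ₁ = 543.6 lbmol/h.
B balance: n_B = 0 + 2ξ₁ − 1ξ₂ = 659 → ξ₂ = (2·543.6 − 659)/1 = 428.1 lbmol/h.
Outlet amounts (n = n₀ + Σ ν·ξ):
  A: 848 − 1(543.6) = 304.4
  B: 0 + 2(543.6) − 1(428.1) = 659
  G: 0 + 3(428.1) = 1284
Total out = 2248 lbmol/h; y_G = 1284 / 2248 = 0.5714.

0.571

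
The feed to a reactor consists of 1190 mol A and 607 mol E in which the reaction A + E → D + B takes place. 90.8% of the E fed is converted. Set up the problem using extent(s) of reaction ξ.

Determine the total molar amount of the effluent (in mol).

1800 mol

E reacted = 0.908 × 607 = 551.2 mol; ν_E = −1, so ξ = 551.2/1 = 551.2 mol.
Outlet amounts (n = n₀ + ν ξ):
  A: 1190 − 1(551.2) = 638.8
  E: 607 − 1(551.2) = 55.84
  D: 0 + 1(551.2) = 551.2
  B: 0 + 1(551.2) = 551.2
Total out = 638.8 + 55.84 + 551.2 + 551.2 = 1797 mol.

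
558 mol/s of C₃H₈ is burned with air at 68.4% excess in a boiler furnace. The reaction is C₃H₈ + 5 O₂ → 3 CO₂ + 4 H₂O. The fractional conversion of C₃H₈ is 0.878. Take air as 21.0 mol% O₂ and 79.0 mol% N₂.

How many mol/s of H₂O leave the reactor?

1960 mol/s

Stoichiometric O₂ = 5 × 558 = 2790 mol/s; O₂ fed = 2790 × 1.684 = 4698 mol/s.
N₂ fed = 4698 × 79/21 = 17670 mol/s.
Fuel reacted = 0.878 × 558 → ξ = 489.9 mol/s.
Outlet (n = n₀ + ν ξ):
  C₃H₈: 558 − 1(489.9) = 68.08
  O₂: 4698 − 5(489.9) = 2249
  N₂: 17670 (inert)
  CO₂: 0 + 3(489.9) = 1470
  H₂O: 0 + 4(489.9) = 1960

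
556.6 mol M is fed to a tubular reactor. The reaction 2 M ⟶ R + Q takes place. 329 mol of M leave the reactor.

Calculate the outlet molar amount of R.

114 mol

For M: n = n₀ − 2ξ → 329 = 556.6 − 2ξ, giving ξ = 113.8 mol.
Outlet amounts (n = n₀ + ν ξ):
  M: 556.6 − 2(113.8) = 329
  R: 0 + 1(113.8) = 113.8
  Q: 0 + 1(113.8) = 113.8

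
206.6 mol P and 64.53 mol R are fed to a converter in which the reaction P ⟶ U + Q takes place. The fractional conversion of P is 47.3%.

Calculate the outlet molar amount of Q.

P reacted = 0.473 × 206.6 = 97.72 mol; ν_P = −1, so ξ = 97.72/1 = 97.72 mol.
Outlet amounts (n = n₀ + ν ξ):
  P: 206.6 − 1(97.72) = 108.9
  U: 0 + 1(97.72) = 97.72
  Q: 0 + 1(97.72) = 97.72
  R: 64.53 (inert)

97.7 mol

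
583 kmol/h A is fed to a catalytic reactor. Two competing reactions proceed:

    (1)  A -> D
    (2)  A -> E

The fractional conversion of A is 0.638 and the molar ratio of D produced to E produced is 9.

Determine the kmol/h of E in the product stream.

37.2 kmol/h

Conversion of A: A consumed = 0.638 × 583 = 372 kmol/h = 1ξ₁ + 1ξ₂.
Selectivity: 1ξ₁ / (1ξ₂) = 9 → ξ₁ = 9 ξ₂.
Substitute: (1·9 + 1) ξ₂ = 372 → ξ₂ = 37.2 kmol/h, ξ₁ = 334.8 kmol/h.
Outlet amounts (n = n₀ + Σ ν·ξ):
  A: 583 − 1(334.8) − 1(37.2) = 211
  D: 0 + 1(334.8) = 334.8
  E: 0 + 1(37.2) = 37.2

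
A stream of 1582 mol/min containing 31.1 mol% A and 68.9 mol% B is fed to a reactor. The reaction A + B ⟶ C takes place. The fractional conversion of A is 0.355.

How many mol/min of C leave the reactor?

175 mol/min

A reacted = 0.355 × 492 = 174.7 mol/min; ν_A = −1, so ξ = 174.7/1 = 174.7 mol/min.
Outlet amounts (n = n₀ + ν ξ):
  A: 492 − 1(174.7) = 317.3
  B: 1090 − 1(174.7) = 915.3
  C: 0 + 1(174.7) = 174.7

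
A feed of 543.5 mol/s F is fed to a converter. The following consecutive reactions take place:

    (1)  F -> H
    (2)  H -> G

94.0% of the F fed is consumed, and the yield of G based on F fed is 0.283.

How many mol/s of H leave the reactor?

Conversion of F: F consumed = 1ξ₁ = 0.94 × 543.5 → ξ₁ = 510.9 mol/s.
Yield of G: 1ξ₂ / 543.5 = 0.283 → ξ₂ = 153.8 mol/s.
Outlet amounts (n = n₀ + Σ ν·ξ):
  F: 543.5 − 1(510.9) = 32.61
  H: 0 + 1(510.9) − 1(153.8) = 357.1
  G: 0 + 1(153.8) = 153.8

357 mol/s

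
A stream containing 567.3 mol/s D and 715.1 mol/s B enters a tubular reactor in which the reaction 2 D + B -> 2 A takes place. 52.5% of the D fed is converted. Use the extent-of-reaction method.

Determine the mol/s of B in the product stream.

566 mol/s

D reacted = 0.525 × 567.3 = 297.8 mol/s; ν_D = −2, so ξ = 297.8/2 = 148.9 mol/s.
Outlet amounts (n = n₀ + ν ξ):
  D: 567.3 − 2(148.9) = 269.5
  B: 715.1 − 1(148.9) = 566.2
  A: 0 + 2(148.9) = 297.8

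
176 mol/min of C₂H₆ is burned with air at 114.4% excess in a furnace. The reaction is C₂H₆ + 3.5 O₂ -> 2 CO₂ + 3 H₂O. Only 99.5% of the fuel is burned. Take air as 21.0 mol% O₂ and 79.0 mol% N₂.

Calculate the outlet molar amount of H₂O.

Stoichiometric O₂ = 3.5 × 176 = 616 mol/min; O₂ fed = 616 × 2.144 = 1321 mol/min.
N₂ fed = 1321 × 79/21 = 4968 mol/min.
Fuel reacted = 0.995 × 176 → ξ = 175.1 mol/min.
Outlet (n = n₀ + ν ξ):
  C₂H₆: 176 − 1(175.1) = 0.88
  O₂: 1321 − 3.5(175.1) = 707.8
  N₂: 4968 (inert)
  CO₂: 0 + 2(175.1) = 350.2
  H₂O: 0 + 3(175.1) = 525.4

525 mol/min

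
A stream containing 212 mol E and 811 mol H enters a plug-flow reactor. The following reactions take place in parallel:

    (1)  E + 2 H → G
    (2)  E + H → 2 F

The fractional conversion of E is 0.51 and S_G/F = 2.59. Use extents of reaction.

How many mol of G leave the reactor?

Conversion of E: E consumed = 0.51 × 212 = 108.1 mol = 1ξ₁ + 1ξ₂.
Selectivity: 1ξ₁ / (2ξ₂) = 2.59 → ξ₁ = 5.18 ξ₂.
Substitute: (1·5.18 + 1) ξ₂ = 108.1 → ξ₂ = 17.5 mol, ξ₁ = 90.62 mol.
Outlet amounts (n = n₀ + Σ ν·ξ):
  E: 212 − 1(90.62) − 1(17.5) = 103.9
  H: 811 − 2(90.62) − 1(17.5) = 612.3
  G: 0 + 1(90.62) = 90.62
  F: 0 + 2(17.5) = 34.99

90.6 mol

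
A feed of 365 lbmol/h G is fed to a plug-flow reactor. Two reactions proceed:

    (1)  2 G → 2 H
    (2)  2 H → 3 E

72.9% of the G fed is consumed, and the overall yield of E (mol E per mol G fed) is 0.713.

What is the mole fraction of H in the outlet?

0.205

Conversion of G: G consumed = 2ξ₁ = 0.729 × 365 → ξ₁ = 133 lbmol/h.
Yield of E: 3ξ₂ / 365 = 0.713 → ξ₂ = 86.75 lbmol/h.
Outlet amounts (n = n₀ + Σ ν·ξ):
  G: 365 − 2(133) = 98.92
  H: 0 + 2(133) − 2(86.75) = 92.59
  E: 0 + 3(86.75) = 260.2
Total out = 451.7 lbmol/h; y_H = 92.59 / 451.7 = 0.205.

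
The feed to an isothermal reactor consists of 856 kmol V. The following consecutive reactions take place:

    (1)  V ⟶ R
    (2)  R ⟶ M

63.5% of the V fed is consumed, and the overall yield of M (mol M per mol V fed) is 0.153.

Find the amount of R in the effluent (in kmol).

413 kmol

Conversion of V: V consumed = 1ξ₁ = 0.635 × 856 → ξ₁ = 543.6 kmol.
Yield of M: 1ξ₂ / 856 = 0.153 → ξ₂ = 131 kmol.
Outlet amounts (n = n₀ + Σ ν·ξ):
  V: 856 − 1(543.6) = 312.4
  R: 0 + 1(543.6) − 1(131) = 412.6
  M: 0 + 1(131) = 131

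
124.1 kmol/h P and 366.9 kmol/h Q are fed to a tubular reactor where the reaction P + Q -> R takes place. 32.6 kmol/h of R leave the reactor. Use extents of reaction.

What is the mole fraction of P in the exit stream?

For R: n = n₀ + 1ξ → 32.6 = 0 + 1ξ, giving ξ = 32.6 kmol/h.
Outlet amounts (n = n₀ + ν ξ):
  P: 124.1 − 1(32.6) = 91.5
  Q: 366.9 − 1(32.6) = 334.3
  R: 0 + 1(32.6) = 32.6
Total out = 458.4 kmol/h; y_P = 91.5 / 458.4 = 0.1996.

0.2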